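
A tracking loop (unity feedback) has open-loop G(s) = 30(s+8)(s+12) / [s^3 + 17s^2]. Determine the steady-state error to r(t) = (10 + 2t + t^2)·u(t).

17/1440

Factoring s^2 from the denominator leaves a polynomial with constant term 17, so the system is type 2. Treating each term separately:
  • 10: tracked with zero error.
  • 2t: tracked with zero error.
  • t^2: e_ss = 2/K_a with K_a=2880/17 → 17/1440.
Total e_ss = 17/1440.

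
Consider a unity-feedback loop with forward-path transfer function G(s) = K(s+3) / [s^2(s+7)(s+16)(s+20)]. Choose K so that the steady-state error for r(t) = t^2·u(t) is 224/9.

60

Two free integrators in G(s): this is a type 2 system.
K_a = lim_{s→0} s^2·G(s) = K·3 / (7·16·20) = (3/2240)·K.
e_ss = 2/K_a = 224/9 ⇒ K_a = 9/112 ⇒ K = (9/112)/(3/2240) = 60.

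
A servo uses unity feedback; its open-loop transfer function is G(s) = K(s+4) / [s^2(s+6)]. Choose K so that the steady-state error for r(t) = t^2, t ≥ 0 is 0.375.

The open loop has two poles at the origin → type 2 system.
K_a = lim_{s→0} s^2·G(s) = K·4 / (6) = (2/3)·K.
e_ss = 2/K_a = 0.375 ⇒ K_a = 16/3 ⇒ K = (16/3)/(2/3) = 8.

8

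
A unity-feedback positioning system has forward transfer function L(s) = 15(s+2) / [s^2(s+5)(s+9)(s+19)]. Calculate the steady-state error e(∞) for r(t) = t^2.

System type = 2 (two poles at s=0).
K_a = lim_{s→0} s^2·L(s) = 15·2 / (5·9·19) = 2/57.
r(t) = t^2 gives R(s) = 2/s^3.
e_ss = 2/K_a = 2/(2/57) = 57.

57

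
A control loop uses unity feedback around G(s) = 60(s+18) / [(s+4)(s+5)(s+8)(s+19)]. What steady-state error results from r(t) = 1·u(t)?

System type = 0 (no poles at s=0).
K_p = lim_{s→0} G(s) = 60·18 / (4·5·8·19) = 27/76.
e_ss = 1/(1 + K_p) = 1/(103/76) = 76/103.

76/103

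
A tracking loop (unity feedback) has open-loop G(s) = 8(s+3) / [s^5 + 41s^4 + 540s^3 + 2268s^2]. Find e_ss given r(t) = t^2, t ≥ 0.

189

Factoring s^2 from the denominator leaves a polynomial with constant term 2268, so the system is type 2.
K_a = lim_{s→0} s^2·G(s) = 8·3 / 2268 = 2/189.
r(t) = t^2 gives R(s) = 2/s^3.
e_ss = 2/K_a = 2/(2/189) = 189.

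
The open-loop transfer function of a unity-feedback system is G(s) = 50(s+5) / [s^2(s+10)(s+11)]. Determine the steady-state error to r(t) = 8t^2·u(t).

7.04

The open loop has two poles at the origin → type 2 system.
K_a = lim_{s→0} s^2·G(s) = 50·5 / (10·11) = 25/11.
r(t) = 8t^2 gives R(s) = 16/s^3.
e_ss = 16/K_a = 16/(25/11) = 7.04.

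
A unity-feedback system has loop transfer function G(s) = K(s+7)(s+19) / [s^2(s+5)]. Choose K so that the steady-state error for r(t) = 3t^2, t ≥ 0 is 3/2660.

200

System type = 2 (two poles at s=0).
K_a = lim_{s→0} s^2·G(s) = K·7·19 / (5) = 26.6·K.
e_ss = 6/K_a = 3/2660 ⇒ K_a = 5320 ⇒ K = 5320/26.6 = 200.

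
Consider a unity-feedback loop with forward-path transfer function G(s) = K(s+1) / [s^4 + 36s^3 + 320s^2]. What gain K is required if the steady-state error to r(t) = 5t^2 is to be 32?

100

Lowest-order denominator term is 320s^2, so the open loop has 2 poles at the origin → type 2 system.
K_a = lim_{s→0} s^2·G(s) = K·1 / 320 = (1/320)·K.
e_ss = 10/K_a = 32 ⇒ K_a = 0.3125 ⇒ K = 0.3125/(1/320) = 100.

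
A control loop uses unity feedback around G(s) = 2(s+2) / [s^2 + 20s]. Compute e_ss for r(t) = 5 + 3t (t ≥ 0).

15

The denominator has no term below 20s — 1 pole at s=0, type 1. Taking each input component in turn:
  • 5: tracked with zero error.
  • 3t: e_ss = 3/K_v with K_v=0.2 → 15.
Total e_ss = 15.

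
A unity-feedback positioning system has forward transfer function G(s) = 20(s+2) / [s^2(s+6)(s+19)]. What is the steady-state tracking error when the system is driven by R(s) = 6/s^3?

17.1

The open loop has two poles at the origin → type 2 system.
K_a = lim_{s→0} s^2·G(s) = 20·2 / (6·19) = 20/57.
r(t) = 3t^2 gives R(s) = 6/s^3.
e_ss = 6/K_a = 6/(20/57) = 17.1.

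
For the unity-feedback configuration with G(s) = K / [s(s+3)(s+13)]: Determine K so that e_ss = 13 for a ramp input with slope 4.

12

The open loop has one pole at the origin → type 1 system.
K_v = lim_{s→0} s·G(s) = K / (3·13) = (1/39)·K.
e_ss = 4/K_v = 13 ⇒ K_v = 4/13 ⇒ K = (4/13)/(1/39) = 12.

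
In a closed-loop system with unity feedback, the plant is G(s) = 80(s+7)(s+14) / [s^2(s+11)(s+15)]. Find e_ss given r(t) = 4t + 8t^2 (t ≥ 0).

33/98

System type = 2 (two poles at s=0). Treating each term separately:
  • 4t: tracked with zero error.
  • 8t^2: e_ss = 16/K_a with K_a=1568/33 → 33/98.
Total e_ss = 33/98.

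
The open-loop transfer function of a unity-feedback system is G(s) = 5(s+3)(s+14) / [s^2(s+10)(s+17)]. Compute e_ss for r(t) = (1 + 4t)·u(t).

System type = 2 (two poles at s=0). Treating each term separately:
  • 1: tracked with zero error.
  • 4t: tracked with zero error.
Total e_ss = 0.

0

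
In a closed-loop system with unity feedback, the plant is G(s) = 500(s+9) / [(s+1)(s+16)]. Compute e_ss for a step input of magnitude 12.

No free integrators in G(s): this is a type 0 system.
K_p = lim_{s→0} G(s) = 500·9 / (1·16) = 281.25.
e_ss = 12/(1 + K_p) = 12/282.25 = 48/1129.

48/1129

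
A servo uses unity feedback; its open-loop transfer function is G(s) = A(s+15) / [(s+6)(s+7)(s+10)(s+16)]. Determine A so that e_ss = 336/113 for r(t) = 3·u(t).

System type = 0 (no poles at s=0).
K_p = lim_{s→0} G(s) = A·15 / (6·7·10·16) = (1/448)·A.
e_ss = 3/(1 + K_p) = 336/113 ⇒ 1 + (1/448)·A = 113/112 ⇒ A = 4.

4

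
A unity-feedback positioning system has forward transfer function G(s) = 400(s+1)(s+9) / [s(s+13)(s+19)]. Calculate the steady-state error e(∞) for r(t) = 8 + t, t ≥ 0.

247/3600

The open loop has one pole at the origin → type 1 system. Taking each input component in turn:
  • 8: tracked with zero error.
  • t: e_ss = 1/K_v with K_v=3600/247 → 247/3600.
Total e_ss = 247/3600.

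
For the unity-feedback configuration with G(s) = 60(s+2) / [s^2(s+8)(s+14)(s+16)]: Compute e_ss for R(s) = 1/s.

0

G(s) has two factors of s in the denominator, so the system is type 2.
A type-2 system has K_p = ∞, so it tracks a step input with zero steady-state error.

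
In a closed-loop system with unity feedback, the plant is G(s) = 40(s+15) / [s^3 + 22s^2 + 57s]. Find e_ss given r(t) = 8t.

Factoring s from the denominator leaves a polynomial with constant term 57, so the system is type 1.
K_v = lim_{s→0} s·G(s) = 40·15 / 57 = 200/19.
e_ss = 8/K_v = 8/(200/19) = 0.76.

0.76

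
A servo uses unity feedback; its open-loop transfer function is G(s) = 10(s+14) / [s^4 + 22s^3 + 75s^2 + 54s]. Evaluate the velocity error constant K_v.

70/27

Lowest-order denominator term is 54s, so the open loop has 1 pole at the origin → type 1 system.
K_v = lim_{s→0} s·G(s) = 10·14 / 54 = 70/27.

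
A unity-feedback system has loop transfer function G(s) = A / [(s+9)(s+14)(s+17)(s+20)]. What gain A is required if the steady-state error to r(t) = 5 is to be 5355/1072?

40

System type = 0 (no poles at s=0).
K_p = lim_{s→0} G(s) = A / (9·14·17·20) = (1/42840)·A.
e_ss = 5/(1 + K_p) = 5355/1072 ⇒ 1 + (1/42840)·A = 1072/1071 ⇒ A = 40.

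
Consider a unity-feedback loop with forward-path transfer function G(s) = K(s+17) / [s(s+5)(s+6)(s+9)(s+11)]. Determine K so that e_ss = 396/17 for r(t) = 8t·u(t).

60

G(s) has one factor of s in the denominator, so the system is type 1.
K_v = lim_{s→0} s·G(s) = K·17 / (5·6·9·11) = (17/2970)·K.
e_ss = 8/K_v = 396/17 ⇒ K_v = 34/99 ⇒ K = (34/99)/(17/2970) = 60.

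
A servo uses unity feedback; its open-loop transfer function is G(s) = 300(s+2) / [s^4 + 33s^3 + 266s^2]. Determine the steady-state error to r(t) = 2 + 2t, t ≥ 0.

0

Lowest-order denominator term is 266s^2, so the open loop has 2 poles at the origin → type 2 system. Treating each term separately:
  • 2: tracked with zero error.
  • 2t: tracked with zero error.
Total e_ss = 0.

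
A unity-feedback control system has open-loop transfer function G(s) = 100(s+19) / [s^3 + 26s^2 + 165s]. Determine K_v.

Lowest-order denominator term is 165s, so the open loop has 1 pole at the origin → type 1 system.
K_v = lim_{s→0} s·G(s) = 100·19 / 165 = 380/33.

380/33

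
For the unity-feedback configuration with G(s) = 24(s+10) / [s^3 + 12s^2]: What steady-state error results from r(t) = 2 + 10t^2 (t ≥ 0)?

Factoring s^2 from the denominator leaves a polynomial with constant term 12, so the system is type 2. Taking each input component in turn:
  • 2: tracked with zero error.
  • 10t^2: e_ss = 20/K_a with K_a=20 → 1.
Total e_ss = 1.

1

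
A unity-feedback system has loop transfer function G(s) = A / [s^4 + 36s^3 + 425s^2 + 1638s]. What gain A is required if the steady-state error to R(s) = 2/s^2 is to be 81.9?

40

Factoring s from the denominator leaves a polynomial with constant term 1638, so the system is type 1.
K_v = lim_{s→0} s·G(s) = A / 1638 = (1/1638)·A.
e_ss = 2/K_v = 81.9 ⇒ K_v = 20/819 ⇒ A = (20/819)/(1/1638) = 40.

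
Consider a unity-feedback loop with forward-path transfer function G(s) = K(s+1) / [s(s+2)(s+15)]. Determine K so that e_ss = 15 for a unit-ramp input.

2

The open loop has one pole at the origin → type 1 system.
K_v = lim_{s→0} s·G(s) = K·1 / (2·15) = (1/30)·K.
e_ss = 1/K_v = 15 ⇒ K_v = 1/15 ⇒ K = (1/15)/(1/30) = 2.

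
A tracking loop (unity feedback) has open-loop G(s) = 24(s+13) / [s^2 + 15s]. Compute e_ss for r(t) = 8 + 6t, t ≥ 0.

Lowest-order denominator term is 15s, so the open loop has 1 pole at the origin → type 1 system. By superposition:
  • 8: tracked with zero error.
  • 6t: e_ss = 6/K_v with K_v=20.8 → 15/52.
Total e_ss = 15/52.

15/52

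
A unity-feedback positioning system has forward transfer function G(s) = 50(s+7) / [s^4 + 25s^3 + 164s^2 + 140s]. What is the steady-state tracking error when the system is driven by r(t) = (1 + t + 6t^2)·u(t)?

infinity

The denominator has no term below 140s — 1 pole at s=0, type 1. By superposition:
  • 1: tracked with zero error.
  • t: e_ss = 1/K_v with K_v=2.5 → 0.4.
  • 6t^2: a type-1 system cannot track it, e_ss → ∞.
The unbounded component dominates.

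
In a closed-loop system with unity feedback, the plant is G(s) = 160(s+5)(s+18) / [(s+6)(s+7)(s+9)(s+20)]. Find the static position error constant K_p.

40/21

No free integrators in G(s): this is a type 0 system.
K_p = lim_{s→0} G(s) = 160·5·18 / (6·7·9·20) = 40/21.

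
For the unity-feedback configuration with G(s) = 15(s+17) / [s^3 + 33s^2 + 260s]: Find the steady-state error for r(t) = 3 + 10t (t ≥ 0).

The denominator has no term below 260s — 1 pole at s=0, type 1. By superposition:
  • 3: tracked with zero error.
  • 10t: e_ss = 10/K_v with K_v=51/52 → 520/51.
Total e_ss = 520/51.

520/51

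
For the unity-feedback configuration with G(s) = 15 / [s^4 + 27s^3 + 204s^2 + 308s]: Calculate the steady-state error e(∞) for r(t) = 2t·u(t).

616/15

Lowest-order denominator term is 308s, so the open loop has 1 pole at the origin → type 1 system.
K_v = lim_{s→0} s·G(s) = 15 / 308 = 15/308.
e_ss = 2/K_v = 2/(15/308) = 616/15.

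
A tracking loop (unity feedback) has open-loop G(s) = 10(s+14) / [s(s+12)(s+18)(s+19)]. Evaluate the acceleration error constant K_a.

0

G(s) has one factor of s in the denominator, so the system is type 1.
K_a = lim_{s→0} s^2·G(s) = 0 (the extra factor of s kills the finite limit).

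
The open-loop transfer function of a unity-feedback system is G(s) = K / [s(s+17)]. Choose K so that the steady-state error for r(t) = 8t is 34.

The open loop has one pole at the origin → type 1 system.
K_v = lim_{s→0} s·G(s) = K / (17) = (1/17)·K.
e_ss = 8/K_v = 34 ⇒ K_v = 4/17 ⇒ K = (4/17)/(1/17) = 4.

4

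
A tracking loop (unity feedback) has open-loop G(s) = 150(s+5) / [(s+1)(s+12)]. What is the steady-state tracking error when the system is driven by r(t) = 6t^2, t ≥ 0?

infinity

The open loop has no poles at the origin → type 0 system.
For a type-0 system K_a = 0, so e_ss to a parabolic input is unbounded.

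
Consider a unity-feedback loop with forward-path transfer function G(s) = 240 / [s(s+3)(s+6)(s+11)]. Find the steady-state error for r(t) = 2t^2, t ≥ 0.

infinity

One free integrator in G(s): this is a type 1 system.
K_a = lim_{s→0} s^2·G(s) = 0; the steady-state error to this parabolic input grows without bound.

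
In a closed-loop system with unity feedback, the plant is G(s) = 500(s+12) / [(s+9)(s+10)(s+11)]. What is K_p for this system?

G(s) has no factors of s in the denominator, so the system is type 0.
K_p = lim_{s→0} G(s) = 500·12 / (9·10·11) = 200/33.

200/33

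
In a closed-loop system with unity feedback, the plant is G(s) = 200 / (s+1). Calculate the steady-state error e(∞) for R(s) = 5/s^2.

The open loop has no poles at the origin → type 0 system.
K_v = lim_{s→0} s·G(s) = 0; the steady-state error to this ramp input grows without bound.

infinity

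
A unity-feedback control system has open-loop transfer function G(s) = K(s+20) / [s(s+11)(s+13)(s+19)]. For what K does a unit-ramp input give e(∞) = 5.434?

System type = 1 (one pole at s=0).
K_v = lim_{s→0} s·G(s) = K·20 / (11·13·19) = (20/2717)·K.
e_ss = 1/K_v = 5.434 ⇒ K_v = 500/2717 ⇒ K = (500/2717)/(20/2717) = 25.

25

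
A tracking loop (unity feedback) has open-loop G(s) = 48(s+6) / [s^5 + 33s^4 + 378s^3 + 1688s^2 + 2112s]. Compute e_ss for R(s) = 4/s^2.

88/3

Lowest-order denominator term is 2112s, so the open loop has 1 pole at the origin → type 1 system.
K_v = lim_{s→0} s·G(s) = 48·6 / 2112 = 3/22.
e_ss = 4/K_v = 4/(3/22) = 88/3.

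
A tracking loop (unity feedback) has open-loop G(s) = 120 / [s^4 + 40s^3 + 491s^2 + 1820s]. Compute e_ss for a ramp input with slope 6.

91

Lowest-order denominator term is 1820s, so the open loop has 1 pole at the origin → type 1 system.
K_v = lim_{s→0} s·G(s) = 120 / 1820 = 6/91.
e_ss = 6/K_v = 6/(6/91) = 91.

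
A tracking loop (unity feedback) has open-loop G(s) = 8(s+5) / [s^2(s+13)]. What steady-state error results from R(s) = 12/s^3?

Two free integrators in G(s): this is a type 2 system.
K_a = lim_{s→0} s^2·G(s) = 8·5 / (13) = 40/13.
r(t) = 6t^2 gives R(s) = 12/s^3.
e_ss = 12/K_a = 12/(40/13) = 3.9.

3.9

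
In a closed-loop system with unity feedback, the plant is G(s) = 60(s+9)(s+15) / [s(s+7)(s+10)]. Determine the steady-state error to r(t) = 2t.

The open loop has one pole at the origin → type 1 system.
K_v = lim_{s→0} s·G(s) = 60·9·15 / (7·10) = 810/7.
e_ss = 2/K_v = 2/(810/7) = 7/405.

7/405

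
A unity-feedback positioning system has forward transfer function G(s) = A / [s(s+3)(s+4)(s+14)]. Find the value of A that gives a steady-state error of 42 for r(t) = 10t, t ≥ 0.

One free integrator in G(s): this is a type 1 system.
K_v = lim_{s→0} s·G(s) = A / (3·4·14) = (1/168)·A.
e_ss = 10/K_v = 42 ⇒ K_v = 5/21 ⇒ A = (5/21)/(1/168) = 40.

40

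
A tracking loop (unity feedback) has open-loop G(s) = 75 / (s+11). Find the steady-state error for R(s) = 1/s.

11/86

System type = 0 (no poles at s=0).
K_p = lim_{s→0} G(s) = 75 / (11) = 75/11.
e_ss = 1/(1 + K_p) = 1/(86/11) = 11/86.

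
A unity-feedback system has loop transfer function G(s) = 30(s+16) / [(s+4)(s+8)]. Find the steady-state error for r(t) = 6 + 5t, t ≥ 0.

System type = 0 (no poles at s=0). By superposition:
  • 6: e_ss = 6/(1+K_p) with K_p=15 → 0.375.
  • 5t: a type-0 system cannot track it, e_ss → ∞.
The unbounded component dominates.

infinity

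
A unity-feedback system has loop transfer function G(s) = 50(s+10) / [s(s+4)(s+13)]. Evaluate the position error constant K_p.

infinity

K_p = lim_{s→0} G(s); with 1 pole at the origin the limit diverges, so K_p = ∞.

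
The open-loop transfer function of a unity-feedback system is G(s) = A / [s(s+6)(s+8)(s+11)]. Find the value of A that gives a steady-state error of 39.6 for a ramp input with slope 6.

One free integrator in G(s): this is a type 1 system.
K_v = lim_{s→0} s·G(s) = A / (6·8·11) = (1/528)·A.
e_ss = 6/K_v = 39.6 ⇒ K_v = 5/33 ⇒ A = (5/33)/(1/528) = 80.

80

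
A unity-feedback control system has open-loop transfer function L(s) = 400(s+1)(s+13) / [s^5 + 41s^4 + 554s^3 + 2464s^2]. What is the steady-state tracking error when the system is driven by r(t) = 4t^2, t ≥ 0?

1232/325

Factoring s^2 from the denominator leaves a polynomial with constant term 2464, so the system is type 2.
K_a = lim_{s→0} s^2·L(s) = 400·1·13 / 2464 = 325/154.
r(t) = 4t^2 gives R(s) = 8/s^3.
e_ss = 8/K_a = 8/(325/154) = 1232/325.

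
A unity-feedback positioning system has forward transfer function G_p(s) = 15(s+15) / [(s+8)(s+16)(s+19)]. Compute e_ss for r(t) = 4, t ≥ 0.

G_p(s) has no factors of s in the denominator, so the system is type 0.
K_p = lim_{s→0} G_p(s) = 15·15 / (8·16·19) = 225/2432.
e_ss = 4/(1 + K_p) = 4/(2657/2432) = 9728/2657.

9728/2657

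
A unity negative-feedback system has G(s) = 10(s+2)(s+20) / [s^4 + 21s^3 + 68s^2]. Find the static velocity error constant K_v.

infinity

K_v = lim_{s→0} s·G(s); with 2 poles at the origin the limit diverges, so K_v = ∞.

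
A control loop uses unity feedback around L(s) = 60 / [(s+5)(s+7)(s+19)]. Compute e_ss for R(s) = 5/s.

System type = 0 (no poles at s=0).
K_p = lim_{s→0} L(s) = 60 / (5·7·19) = 12/133.
e_ss = 5/(1 + K_p) = 5/(145/133) = 133/29.

133/29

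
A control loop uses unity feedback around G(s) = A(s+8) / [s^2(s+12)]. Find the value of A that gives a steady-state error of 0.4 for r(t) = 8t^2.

Two free integrators in G(s): this is a type 2 system.
K_a = lim_{s→0} s^2·G(s) = A·8 / (12) = (2/3)·A.
e_ss = 16/K_a = 0.4 ⇒ K_a = 40 ⇒ A = 40/(2/3) = 60.

60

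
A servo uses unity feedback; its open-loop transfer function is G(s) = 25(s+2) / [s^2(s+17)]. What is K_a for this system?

The open loop has two poles at the origin → type 2 system.
K_a = lim_{s→0} s^2·G(s) = 25·2 / (17) = 50/17.

50/17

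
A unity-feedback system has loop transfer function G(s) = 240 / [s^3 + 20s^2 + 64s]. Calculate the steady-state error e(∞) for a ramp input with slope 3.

0.8

The denominator has no term below 64s — 1 pole at s=0, type 1.
K_v = lim_{s→0} s·G(s) = 240 / 64 = 3.75.
e_ss = 3/K_v = 3/3.75 = 0.8.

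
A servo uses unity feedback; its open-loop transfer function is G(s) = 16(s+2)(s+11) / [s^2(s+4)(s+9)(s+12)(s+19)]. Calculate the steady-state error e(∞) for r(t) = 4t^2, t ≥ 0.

2052/11

Two free integrators in G(s): this is a type 2 system.
K_a = lim_{s→0} s^2·G(s) = 16·2·11 / (4·9·12·19) = 22/513.
r(t) = 4t^2 gives R(s) = 8/s^3.
e_ss = 8/K_a = 8/(22/513) = 2052/11.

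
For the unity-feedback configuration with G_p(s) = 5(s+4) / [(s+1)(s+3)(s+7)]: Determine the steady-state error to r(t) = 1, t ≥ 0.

System type = 0 (no poles at s=0).
K_p = lim_{s→0} G_p(s) = 5·4 / (1·3·7) = 20/21.
e_ss = 1/(1 + K_p) = 1/(41/21) = 21/41.

21/41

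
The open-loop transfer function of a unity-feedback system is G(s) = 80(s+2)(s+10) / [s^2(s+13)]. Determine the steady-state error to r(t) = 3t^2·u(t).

39/800

G(s) has two factors of s in the denominator, so the system is type 2.
K_a = lim_{s→0} s^2·G(s) = 80·2·10 / (13) = 1600/13.
r(t) = 3t^2 gives R(s) = 6/s^3.
e_ss = 6/K_a = 6/(1600/13) = 39/800.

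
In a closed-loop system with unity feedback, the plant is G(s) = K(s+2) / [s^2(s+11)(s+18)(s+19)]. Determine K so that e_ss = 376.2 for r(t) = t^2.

10

The open loop has two poles at the origin → type 2 system.
K_a = lim_{s→0} s^2·G(s) = K·2 / (11·18·19) = (1/1881)·K.
e_ss = 2/K_a = 376.2 ⇒ K_a = 10/1881 ⇒ K = (10/1881)/(1/1881) = 10.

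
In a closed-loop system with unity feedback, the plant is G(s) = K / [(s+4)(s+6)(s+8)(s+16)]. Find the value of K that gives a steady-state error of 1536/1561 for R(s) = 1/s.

The open loop has no poles at the origin → type 0 system.
K_p = lim_{s→0} G(s) = K / (4·6·8·16) = (1/3072)·K.
e_ss = 1/(1 + K_p) = 1536/1561 ⇒ 1 + (1/3072)·K = 1561/1536 ⇒ K = 50.

50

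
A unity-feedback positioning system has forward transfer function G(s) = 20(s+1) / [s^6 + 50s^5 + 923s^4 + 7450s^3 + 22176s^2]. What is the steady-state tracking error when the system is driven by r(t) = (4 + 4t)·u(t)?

0

Lowest-order denominator term is 22176s^2, so the open loop has 2 poles at the origin → type 2 system. By superposition:
  • 4: tracked with zero error.
  • 4t: tracked with zero error.
Total e_ss = 0.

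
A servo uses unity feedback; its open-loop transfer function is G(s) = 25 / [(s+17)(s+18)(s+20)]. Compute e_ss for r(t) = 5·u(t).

The open loop has no poles at the origin → type 0 system.
K_p = lim_{s→0} G(s) = 25 / (17·18·20) = 5/1224.
e_ss = 5/(1 + K_p) = 5/(1229/1224) = 6120/1229.

6120/1229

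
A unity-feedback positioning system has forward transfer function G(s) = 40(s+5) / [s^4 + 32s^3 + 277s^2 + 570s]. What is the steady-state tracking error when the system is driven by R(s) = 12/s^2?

34.2

Factoring s from the denominator leaves a polynomial with constant term 570, so the system is type 1.
K_v = lim_{s→0} s·G(s) = 40·5 / 570 = 20/57.
e_ss = 12/K_v = 12/(20/57) = 34.2.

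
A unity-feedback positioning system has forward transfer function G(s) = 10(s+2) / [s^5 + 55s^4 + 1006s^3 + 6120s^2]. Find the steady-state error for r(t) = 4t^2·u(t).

Factoring s^2 from the denominator leaves a polynomial with constant term 6120, so the system is type 2.
K_a = lim_{s→0} s^2·G(s) = 10·2 / 6120 = 1/306.
r(t) = 4t^2 gives R(s) = 8/s^3.
e_ss = 8/K_a = 8/(1/306) = 2448.

2448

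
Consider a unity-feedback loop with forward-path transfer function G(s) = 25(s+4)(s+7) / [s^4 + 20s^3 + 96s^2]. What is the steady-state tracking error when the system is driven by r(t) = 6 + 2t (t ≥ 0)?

0

The denominator has no term below 96s^2 — 2 poles at s=0, type 2. Taking each input component in turn:
  • 6: tracked with zero error.
  • 2t: tracked with zero error.
Total e_ss = 0.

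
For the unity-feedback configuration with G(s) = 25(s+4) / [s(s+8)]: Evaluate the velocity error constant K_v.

One free integrator in G(s): this is a type 1 system.
K_v = lim_{s→0} s·G(s) = 25·4 / (8) = 12.5.

12.5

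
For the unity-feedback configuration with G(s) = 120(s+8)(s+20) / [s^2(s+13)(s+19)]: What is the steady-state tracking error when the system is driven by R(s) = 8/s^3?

247/2400

Two free integrators in G(s): this is a type 2 system.
K_a = lim_{s→0} s^2·G(s) = 120·8·20 / (13·19) = 19200/247.
r(t) = 4t^2 gives R(s) = 8/s^3.
e_ss = 8/K_a = 8/(19200/247) = 247/2400.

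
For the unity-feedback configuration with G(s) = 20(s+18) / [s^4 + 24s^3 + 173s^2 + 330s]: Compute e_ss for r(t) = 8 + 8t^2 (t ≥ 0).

Lowest-order denominator term is 330s, so the open loop has 1 pole at the origin → type 1 system. Taking each input component in turn:
  • 8: tracked with zero error.
  • 8t^2: a type-1 system cannot track it, e_ss → ∞.
The unbounded component dominates.

infinity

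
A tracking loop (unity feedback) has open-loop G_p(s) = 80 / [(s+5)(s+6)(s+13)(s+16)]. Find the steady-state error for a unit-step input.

System type = 0 (no poles at s=0).
K_p = lim_{s→0} G_p(s) = 80 / (5·6·13·16) = 1/78.
e_ss = 1/(1 + K_p) = 1/(79/78) = 78/79.

78/79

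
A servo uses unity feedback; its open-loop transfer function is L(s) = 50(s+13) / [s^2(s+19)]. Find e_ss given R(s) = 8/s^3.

System type = 2 (two poles at s=0).
K_a = lim_{s→0} s^2·L(s) = 50·13 / (19) = 650/19.
r(t) = 4t^2 gives R(s) = 8/s^3.
e_ss = 8/K_a = 8/(650/19) = 76/325.

76/325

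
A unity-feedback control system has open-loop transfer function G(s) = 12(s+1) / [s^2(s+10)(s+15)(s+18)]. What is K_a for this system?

Two free integrators in G(s): this is a type 2 system.
K_a = lim_{s→0} s^2·G(s) = 12·1 / (10·15·18) = 1/225.

1/225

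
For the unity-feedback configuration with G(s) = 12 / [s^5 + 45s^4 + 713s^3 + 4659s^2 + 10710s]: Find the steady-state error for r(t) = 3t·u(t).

2677.5

Lowest-order denominator term is 10710s, so the open loop has 1 pole at the origin → type 1 system.
K_v = lim_{s→0} s·G(s) = 12 / 10710 = 2/1785.
e_ss = 3/K_v = 3/(2/1785) = 2677.5.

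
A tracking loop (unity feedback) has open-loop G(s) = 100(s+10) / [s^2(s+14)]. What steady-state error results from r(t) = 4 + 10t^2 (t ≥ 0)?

0.28

G(s) has two factors of s in the denominator, so the system is type 2. Treating each term separately:
  • 4: tracked with zero error.
  • 10t^2: e_ss = 20/K_a with K_a=500/7 → 0.28.
Total e_ss = 0.28.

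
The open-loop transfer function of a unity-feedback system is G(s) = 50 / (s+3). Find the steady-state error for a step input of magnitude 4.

12/53

G(s) has no factors of s in the denominator, so the system is type 0.
K_p = lim_{s→0} G(s) = 50 / (3) = 50/3.
e_ss = 4/(1 + K_p) = 4/(53/3) = 12/53.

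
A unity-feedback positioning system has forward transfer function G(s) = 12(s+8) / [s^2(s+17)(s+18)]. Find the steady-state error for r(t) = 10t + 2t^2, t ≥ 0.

12.75

G(s) has two factors of s in the denominator, so the system is type 2. By superposition:
  • 10t: tracked with zero error.
  • 2t^2: e_ss = 4/K_a with K_a=16/51 → 12.75.
Total e_ss = 12.75.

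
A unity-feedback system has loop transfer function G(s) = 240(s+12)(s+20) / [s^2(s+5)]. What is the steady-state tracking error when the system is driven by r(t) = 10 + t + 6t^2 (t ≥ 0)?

Two free integrators in G(s): this is a type 2 system. By superposition:
  • 10: tracked with zero error.
  • t: tracked with zero error.
  • 6t^2: e_ss = 12/K_a with K_a=11520 → 1/960.
Total e_ss = 1/960.

1/960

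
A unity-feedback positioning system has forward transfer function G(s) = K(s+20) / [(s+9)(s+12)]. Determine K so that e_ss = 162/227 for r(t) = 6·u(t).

No free integrators in G(s): this is a type 0 system.
K_p = lim_{s→0} G(s) = K·20 / (9·12) = (5/27)·K.
e_ss = 6/(1 + K_p) = 162/227 ⇒ 1 + (5/27)·K = 227/27 ⇒ K = 40.

40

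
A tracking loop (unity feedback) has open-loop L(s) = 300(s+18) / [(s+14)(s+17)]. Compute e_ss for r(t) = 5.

595/2819

L(s) has no factors of s in the denominator, so the system is type 0.
K_p = lim_{s→0} L(s) = 300·18 / (14·17) = 2700/119.
e_ss = 5/(1 + K_p) = 5/(2819/119) = 595/2819.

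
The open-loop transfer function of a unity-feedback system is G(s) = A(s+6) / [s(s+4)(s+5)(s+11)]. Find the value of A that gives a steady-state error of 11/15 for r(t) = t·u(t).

50

System type = 1 (one pole at s=0).
K_v = lim_{s→0} s·G(s) = A·6 / (4·5·11) = (3/110)·A.
e_ss = 1/K_v = 11/15 ⇒ K_v = 15/11 ⇒ A = (15/11)/(3/110) = 50.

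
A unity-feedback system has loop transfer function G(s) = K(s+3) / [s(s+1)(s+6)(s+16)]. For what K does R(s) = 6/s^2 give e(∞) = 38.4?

5

G(s) has one factor of s in the denominator, so the system is type 1.
K_v = lim_{s→0} s·G(s) = K·3 / (1·6·16) = (1/32)·K.
e_ss = 6/K_v = 38.4 ⇒ K_v = 5/32 ⇒ K = (5/32)/(1/32) = 5.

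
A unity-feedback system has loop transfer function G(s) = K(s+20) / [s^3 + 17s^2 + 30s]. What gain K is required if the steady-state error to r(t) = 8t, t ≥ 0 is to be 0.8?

Factoring s from the denominator leaves a polynomial with constant term 30, so the system is type 1.
K_v = lim_{s→0} s·G(s) = K·20 / 30 = (2/3)·K.
e_ss = 8/K_v = 0.8 ⇒ K_v = 10 ⇒ K = 10/(2/3) = 15.

15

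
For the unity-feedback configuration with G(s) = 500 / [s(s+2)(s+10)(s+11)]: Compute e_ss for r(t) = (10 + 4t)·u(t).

G(s) has one factor of s in the denominator, so the system is type 1. Taking each input component in turn:
  • 10: tracked with zero error.
  • 4t: e_ss = 4/K_v with K_v=25/11 → 1.76.
Total e_ss = 1.76.

1.76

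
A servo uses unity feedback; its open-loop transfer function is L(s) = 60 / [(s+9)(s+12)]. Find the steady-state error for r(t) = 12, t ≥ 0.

54/7

System type = 0 (no poles at s=0).
K_p = lim_{s→0} L(s) = 60 / (9·12) = 5/9.
e_ss = 12/(1 + K_p) = 12/(14/9) = 54/7.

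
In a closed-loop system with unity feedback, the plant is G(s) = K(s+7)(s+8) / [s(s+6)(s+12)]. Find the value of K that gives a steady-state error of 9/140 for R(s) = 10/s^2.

200

One free integrator in G(s): this is a type 1 system.
K_v = lim_{s→0} s·G(s) = K·7·8 / (6·12) = (7/9)·K.
e_ss = 10/K_v = 9/140 ⇒ K_v = 1400/9 ⇒ K = (1400/9)/(7/9) = 200.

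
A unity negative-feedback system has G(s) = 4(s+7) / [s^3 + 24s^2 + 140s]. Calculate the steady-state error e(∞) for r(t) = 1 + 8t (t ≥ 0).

Lowest-order denominator term is 140s, so the open loop has 1 pole at the origin → type 1 system. Treating each term separately:
  • 1: tracked with zero error.
  • 8t: e_ss = 8/K_v with K_v=0.2 → 40.
Total e_ss = 40.

40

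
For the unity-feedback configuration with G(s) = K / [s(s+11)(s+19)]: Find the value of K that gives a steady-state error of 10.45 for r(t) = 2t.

40

G(s) has one factor of s in the denominator, so the system is type 1.
K_v = lim_{s→0} s·G(s) = K / (11·19) = (1/209)·K.
e_ss = 2/K_v = 10.45 ⇒ K_v = 40/209 ⇒ K = (40/209)/(1/209) = 40.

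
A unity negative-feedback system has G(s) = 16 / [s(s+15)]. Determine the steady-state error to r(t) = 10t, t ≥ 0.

The open loop has one pole at the origin → type 1 system.
K_v = lim_{s→0} s·G(s) = 16 / (15) = 16/15.
e_ss = 10/K_v = 10/(16/15) = 9.375.

9.375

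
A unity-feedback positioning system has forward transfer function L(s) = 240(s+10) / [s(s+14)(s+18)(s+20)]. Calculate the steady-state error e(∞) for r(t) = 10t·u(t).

System type = 1 (one pole at s=0).
K_v = lim_{s→0} s·L(s) = 240·10 / (14·18·20) = 10/21.
e_ss = 10/K_v = 10/(10/21) = 21.

21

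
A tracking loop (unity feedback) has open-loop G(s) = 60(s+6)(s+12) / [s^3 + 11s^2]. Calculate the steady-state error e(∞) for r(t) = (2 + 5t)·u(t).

Factoring s^2 from the denominator leaves a polynomial with constant term 11, so the system is type 2. Treating each term separately:
  • 2: tracked with zero error.
  • 5t: tracked with zero error.
Total e_ss = 0.

0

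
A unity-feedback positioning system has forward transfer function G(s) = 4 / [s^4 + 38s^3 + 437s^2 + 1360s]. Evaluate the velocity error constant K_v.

1/340

The denominator has no term below 1360s — 1 pole at s=0, type 1.
K_v = lim_{s→0} s·G(s) = 4 / 1360 = 1/340.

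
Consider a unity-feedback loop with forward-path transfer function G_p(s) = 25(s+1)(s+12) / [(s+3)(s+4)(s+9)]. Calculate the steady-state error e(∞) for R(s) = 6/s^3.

infinity

The open loop has no poles at the origin → type 0 system.
K_a = lim_{s→0} s^2·G_p(s) = 0; the steady-state error to this parabolic input grows without bound.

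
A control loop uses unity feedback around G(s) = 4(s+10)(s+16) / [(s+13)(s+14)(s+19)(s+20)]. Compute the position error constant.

The open loop has no poles at the origin → type 0 system.
K_p = lim_{s→0} G(s) = 4·10·16 / (13·14·19·20) = 16/1729.

16/1729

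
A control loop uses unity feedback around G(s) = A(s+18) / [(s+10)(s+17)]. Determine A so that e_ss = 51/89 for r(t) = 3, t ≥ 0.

G(s) has no factors of s in the denominator, so the system is type 0.
K_p = lim_{s→0} G(s) = A·18 / (10·17) = (9/85)·A.
e_ss = 3/(1 + K_p) = 51/89 ⇒ 1 + (9/85)·A = 89/17 ⇒ A = 40.

40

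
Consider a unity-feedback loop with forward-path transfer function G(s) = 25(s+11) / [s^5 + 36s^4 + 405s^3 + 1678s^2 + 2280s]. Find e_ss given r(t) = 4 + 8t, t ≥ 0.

3648/55

The denominator has no term below 2280s — 1 pole at s=0, type 1. By superposition:
  • 4: tracked with zero error.
  • 8t: e_ss = 8/K_v with K_v=55/456 → 3648/55.
Total e_ss = 3648/55.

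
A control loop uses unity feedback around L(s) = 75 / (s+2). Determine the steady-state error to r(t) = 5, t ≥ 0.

No free integrators in L(s): this is a type 0 system.
K_p = lim_{s→0} L(s) = 75 / (2) = 37.5.
e_ss = 5/(1 + K_p) = 5/38.5 = 10/77.

10/77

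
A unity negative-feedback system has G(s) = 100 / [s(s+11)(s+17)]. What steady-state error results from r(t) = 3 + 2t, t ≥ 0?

G(s) has one factor of s in the denominator, so the system is type 1. Treating each term separately:
  • 3: tracked with zero error.
  • 2t: e_ss = 2/K_v with K_v=100/187 → 3.74.
Total e_ss = 3.74.

3.74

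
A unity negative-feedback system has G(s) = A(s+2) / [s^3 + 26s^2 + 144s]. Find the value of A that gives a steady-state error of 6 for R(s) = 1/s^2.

Lowest-order denominator term is 144s, so the open loop has 1 pole at the origin → type 1 system.
K_v = lim_{s→0} s·G(s) = A·2 / 144 = (1/72)·A.
e_ss = 1/K_v = 6 ⇒ K_v = 1/6 ⇒ A = (1/6)/(1/72) = 12.

12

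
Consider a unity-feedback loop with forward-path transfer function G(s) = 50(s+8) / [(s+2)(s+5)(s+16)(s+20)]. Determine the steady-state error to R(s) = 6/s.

The open loop has no poles at the origin → type 0 system.
K_p = lim_{s→0} G(s) = 50·8 / (2·5·16·20) = 0.125.
e_ss = 6/(1 + K_p) = 6/1.125 = 16/3.

16/3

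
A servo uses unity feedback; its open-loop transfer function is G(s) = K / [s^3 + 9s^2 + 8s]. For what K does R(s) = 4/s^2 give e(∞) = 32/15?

The denominator has no term below 8s — 1 pole at s=0, type 1.
K_v = lim_{s→0} s·G(s) = K / 8 = 0.125·K.
e_ss = 4/K_v = 32/15 ⇒ K_v = 1.875 ⇒ K = 1.875/0.125 = 15.

15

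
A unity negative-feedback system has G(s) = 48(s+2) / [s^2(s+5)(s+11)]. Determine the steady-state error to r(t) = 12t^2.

13.75

System type = 2 (two poles at s=0).
K_a = lim_{s→0} s^2·G(s) = 48·2 / (5·11) = 96/55.
r(t) = 12t^2 gives R(s) = 24/s^3.
e_ss = 24/K_a = 24/(96/55) = 13.75.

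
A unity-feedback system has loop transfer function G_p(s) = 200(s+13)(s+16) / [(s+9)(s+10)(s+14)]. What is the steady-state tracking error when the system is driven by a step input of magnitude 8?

System type = 0 (no poles at s=0).
K_p = lim_{s→0} G_p(s) = 200·13·16 / (9·10·14) = 2080/63.
e_ss = 8/(1 + K_p) = 8/(2143/63) = 504/2143.

504/2143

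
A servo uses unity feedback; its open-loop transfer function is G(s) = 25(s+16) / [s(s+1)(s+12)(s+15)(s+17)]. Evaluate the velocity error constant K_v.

20/153

One free integrator in G(s): this is a type 1 system.
K_v = lim_{s→0} s·G(s) = 25·16 / (1·12·15·17) = 20/153.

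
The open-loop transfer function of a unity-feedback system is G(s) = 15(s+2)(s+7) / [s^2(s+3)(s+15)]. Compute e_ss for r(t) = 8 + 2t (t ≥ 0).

Two free integrators in G(s): this is a type 2 system. By superposition:
  • 8: tracked with zero error.
  • 2t: tracked with zero error.
Total e_ss = 0.

0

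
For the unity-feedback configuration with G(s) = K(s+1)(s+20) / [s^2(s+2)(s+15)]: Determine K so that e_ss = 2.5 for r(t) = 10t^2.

Two free integrators in G(s): this is a type 2 system.
K_a = lim_{s→0} s^2·G(s) = K·1·20 / (2·15) = (2/3)·K.
e_ss = 20/K_a = 2.5 ⇒ K_a = 8 ⇒ K = 8/(2/3) = 12.

12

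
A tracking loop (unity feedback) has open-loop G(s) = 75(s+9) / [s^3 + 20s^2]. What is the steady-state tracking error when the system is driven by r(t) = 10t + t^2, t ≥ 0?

8/135

The denominator has no term below 20s^2 — 2 poles at s=0, type 2. Treating each term separately:
  • 10t: tracked with zero error.
  • t^2: e_ss = 2/K_a with K_a=33.75 → 8/135.
Total e_ss = 8/135.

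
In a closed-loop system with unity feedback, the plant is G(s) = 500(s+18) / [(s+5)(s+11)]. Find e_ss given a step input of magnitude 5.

System type = 0 (no poles at s=0).
K_p = lim_{s→0} G(s) = 500·18 / (5·11) = 1800/11.
e_ss = 5/(1 + K_p) = 5/(1811/11) = 55/1811.

55/1811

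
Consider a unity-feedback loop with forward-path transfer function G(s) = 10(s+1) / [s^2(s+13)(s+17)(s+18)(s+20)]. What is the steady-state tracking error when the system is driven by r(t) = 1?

G(s) has two factors of s in the denominator, so the system is type 2.
A type-2 system has K_p = ∞, so it tracks a step input with zero steady-state error.

0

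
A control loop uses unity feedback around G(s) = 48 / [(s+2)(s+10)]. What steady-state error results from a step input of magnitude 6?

30/17

The open loop has no poles at the origin → type 0 system.
K_p = lim_{s→0} G(s) = 48 / (2·10) = 2.4.
e_ss = 6/(1 + K_p) = 6/3.4 = 30/17.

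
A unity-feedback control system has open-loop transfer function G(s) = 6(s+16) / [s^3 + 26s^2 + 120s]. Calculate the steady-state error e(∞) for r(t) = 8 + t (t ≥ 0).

Factoring s from the denominator leaves a polynomial with constant term 120, so the system is type 1. By superposition:
  • 8: tracked with zero error.
  • t: e_ss = 1/K_v with K_v=0.8 → 1.25.
Total e_ss = 1.25.

1.25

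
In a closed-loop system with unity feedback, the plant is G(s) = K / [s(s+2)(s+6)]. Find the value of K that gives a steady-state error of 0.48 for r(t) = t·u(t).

25

System type = 1 (one pole at s=0).
K_v = lim_{s→0} s·G(s) = K / (2·6) = (1/12)·K.
e_ss = 1/K_v = 0.48 ⇒ K_v = 25/12 ⇒ K = (25/12)/(1/12) = 25.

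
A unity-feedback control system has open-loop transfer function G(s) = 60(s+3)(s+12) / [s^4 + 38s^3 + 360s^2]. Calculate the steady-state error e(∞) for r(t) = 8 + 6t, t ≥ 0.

The denominator has no term below 360s^2 — 2 poles at s=0, type 2. Treating each term separately:
  • 8: tracked with zero error.
  • 6t: tracked with zero error.
Total e_ss = 0.

0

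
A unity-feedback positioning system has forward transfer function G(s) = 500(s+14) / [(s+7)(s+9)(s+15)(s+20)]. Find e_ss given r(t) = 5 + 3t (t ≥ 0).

infinity

G(s) has no factors of s in the denominator, so the system is type 0. Treating each term separately:
  • 5: e_ss = 5/(1+K_p) with K_p=10/27 → 135/37.
  • 3t: a type-0 system cannot track it, e_ss → ∞.
The unbounded component dominates.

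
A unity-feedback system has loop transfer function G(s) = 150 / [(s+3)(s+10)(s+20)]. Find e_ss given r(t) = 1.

0.8

System type = 0 (no poles at s=0).
K_p = lim_{s→0} G(s) = 150 / (3·10·20) = 0.25.
e_ss = 1/(1 + K_p) = 1/1.25 = 0.8.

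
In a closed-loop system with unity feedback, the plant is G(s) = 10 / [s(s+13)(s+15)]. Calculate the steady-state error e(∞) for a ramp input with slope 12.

System type = 1 (one pole at s=0).
K_v = lim_{s→0} s·G(s) = 10 / (13·15) = 2/39.
e_ss = 12/K_v = 12/(2/39) = 234.

234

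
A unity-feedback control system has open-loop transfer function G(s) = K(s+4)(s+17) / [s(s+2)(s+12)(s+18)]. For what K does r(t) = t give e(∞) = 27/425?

The open loop has one pole at the origin → type 1 system.
K_v = lim_{s→0} s·G(s) = K·4·17 / (2·12·18) = (17/108)·K.
e_ss = 1/K_v = 27/425 ⇒ K_v = 425/27 ⇒ K = (425/27)/(17/108) = 100.

100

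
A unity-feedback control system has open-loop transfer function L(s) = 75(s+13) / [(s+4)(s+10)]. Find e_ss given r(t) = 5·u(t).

No free integrators in L(s): this is a type 0 system.
K_p = lim_{s→0} L(s) = 75·13 / (4·10) = 24.375.
e_ss = 5/(1 + K_p) = 5/25.375 = 40/203.

40/203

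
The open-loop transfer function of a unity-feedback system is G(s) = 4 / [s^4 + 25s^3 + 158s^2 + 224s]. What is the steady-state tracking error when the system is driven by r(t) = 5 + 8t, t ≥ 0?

448

The denominator has no term below 224s — 1 pole at s=0, type 1. Taking each input component in turn:
  • 5: tracked with zero error.
  • 8t: e_ss = 8/K_v with K_v=1/56 → 448.
Total e_ss = 448.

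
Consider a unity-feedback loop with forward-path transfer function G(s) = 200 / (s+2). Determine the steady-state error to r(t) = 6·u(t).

No free integrators in G(s): this is a type 0 system.
K_p = lim_{s→0} G(s) = 200 / (2) = 100.
e_ss = 6/(1 + K_p) = 6/101.

6/101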